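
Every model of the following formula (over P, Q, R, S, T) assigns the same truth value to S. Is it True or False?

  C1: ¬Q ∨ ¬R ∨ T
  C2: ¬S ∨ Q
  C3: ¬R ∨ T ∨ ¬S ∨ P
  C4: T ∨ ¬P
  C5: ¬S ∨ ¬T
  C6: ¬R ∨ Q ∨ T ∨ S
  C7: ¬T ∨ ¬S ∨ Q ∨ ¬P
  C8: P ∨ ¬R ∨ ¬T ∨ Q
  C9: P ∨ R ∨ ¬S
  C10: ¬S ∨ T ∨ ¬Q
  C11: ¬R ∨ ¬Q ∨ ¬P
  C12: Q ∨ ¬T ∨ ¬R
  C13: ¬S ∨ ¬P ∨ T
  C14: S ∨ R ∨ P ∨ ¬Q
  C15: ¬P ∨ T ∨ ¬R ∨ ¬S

False

Suppose S = True.
Unit clause (Q) forces Q = True.
Unit clause (¬T) forces T = False.
Now (T) is unsatisfied and unit — conflict.
So every satisfying assignment has S = False.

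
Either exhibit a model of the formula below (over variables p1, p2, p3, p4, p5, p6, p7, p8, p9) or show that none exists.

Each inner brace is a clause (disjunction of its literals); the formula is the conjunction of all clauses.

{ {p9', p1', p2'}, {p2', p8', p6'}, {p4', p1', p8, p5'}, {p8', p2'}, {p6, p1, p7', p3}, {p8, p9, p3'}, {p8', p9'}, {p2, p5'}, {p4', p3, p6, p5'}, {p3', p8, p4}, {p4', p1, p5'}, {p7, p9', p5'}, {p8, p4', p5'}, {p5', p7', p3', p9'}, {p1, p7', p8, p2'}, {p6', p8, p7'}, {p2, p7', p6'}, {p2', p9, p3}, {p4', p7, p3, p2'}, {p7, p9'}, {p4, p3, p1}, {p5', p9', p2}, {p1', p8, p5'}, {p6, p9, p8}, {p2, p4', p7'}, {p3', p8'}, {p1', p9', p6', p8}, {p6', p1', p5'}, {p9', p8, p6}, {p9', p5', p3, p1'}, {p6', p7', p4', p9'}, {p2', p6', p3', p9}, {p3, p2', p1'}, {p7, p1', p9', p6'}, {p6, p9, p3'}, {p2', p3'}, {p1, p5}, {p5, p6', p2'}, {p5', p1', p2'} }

Suppose p8 = 1.
(p2') alone gives p2 = 0.
(p9') alone gives p9 = 0.
(p5') alone gives p5 = 0.
(p3') alone gives p3 = 0.
(p1) alone gives p1 = 1.
Suppose p7 = 0.
Every clause is now satisfied; p4, p6 are unconstrained.

p1: 1; p2: 0; p3: 0; p4: 0; p5: 0; p6: 0; p7: 0; p8: 1; p9: 0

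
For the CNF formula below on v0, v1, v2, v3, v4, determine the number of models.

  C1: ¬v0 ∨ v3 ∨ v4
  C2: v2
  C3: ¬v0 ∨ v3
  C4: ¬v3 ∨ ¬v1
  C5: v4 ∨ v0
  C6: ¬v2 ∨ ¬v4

1

There are 2^5 = 32 truth assignments over (v0, v1, v2, v3, v4).
Split on v0. With v0 = True, the clauses containing v0 are satisfied and ¬v0 drops from the rest; 1 of the 2^4 = 16 assignments to the other variables satisfy what remains.
With v0 = False, by the same count on the reduced clause set, 0 assignments work.
(One model: v0=T, v1=F, v2=T, v3=T, v4=F.)
Total: 1 + 0 = 1.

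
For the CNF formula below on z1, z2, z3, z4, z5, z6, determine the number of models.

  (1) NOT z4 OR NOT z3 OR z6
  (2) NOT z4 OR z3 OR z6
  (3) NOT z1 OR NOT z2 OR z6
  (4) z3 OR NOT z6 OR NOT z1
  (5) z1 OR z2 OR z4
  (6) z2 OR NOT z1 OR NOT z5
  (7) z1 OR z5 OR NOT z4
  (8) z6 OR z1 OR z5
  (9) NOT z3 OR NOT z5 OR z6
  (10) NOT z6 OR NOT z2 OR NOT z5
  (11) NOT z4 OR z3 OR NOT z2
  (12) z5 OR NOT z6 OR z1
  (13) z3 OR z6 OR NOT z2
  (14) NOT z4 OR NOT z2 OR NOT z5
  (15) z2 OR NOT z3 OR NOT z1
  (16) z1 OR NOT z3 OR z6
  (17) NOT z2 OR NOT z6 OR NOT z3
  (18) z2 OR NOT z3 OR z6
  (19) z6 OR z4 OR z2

There are 2^6 = 64 truth assignments over (z1, z2, z3, z4, z5, z6).
Split on z3. With z3 = true, the clauses containing z3 are satisfied and NOT z3 drops from the rest; 1 of the 2^5 = 32 assignments to the other variables satisfy what remains.
With z3 = false, by the same count on the reduced clause set, 1 assignment works.
(One model: z1=F, z2=F, z3=F, z4=T, z5=T, z6=T.)
Total: 1 + 1 = 2.

2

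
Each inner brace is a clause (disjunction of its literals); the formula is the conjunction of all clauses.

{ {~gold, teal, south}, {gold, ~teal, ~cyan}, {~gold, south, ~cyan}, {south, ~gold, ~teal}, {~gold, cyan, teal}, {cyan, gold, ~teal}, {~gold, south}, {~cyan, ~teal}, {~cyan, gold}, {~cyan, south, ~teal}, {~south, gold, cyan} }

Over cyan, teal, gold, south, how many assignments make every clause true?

3

There are 2^4 = 16 truth assignments over (cyan, teal, gold, south).
Check each against the 11 clauses (columns in the order cyan, teal, gold, south):
  F F F F  ✓ satisfies all
  F F F T  ✗ fails (~south | gold | cyan)
  F F T F  ✗ fails (~gold | teal | south)
  F F T T  ✗ fails (~gold | cyan | teal)
  F T F F  ✗ fails (cyan | gold | ~teal)
  F T F T  ✗ fails (cyan | gold | ~teal)
  F T T F  ✗ fails (south | ~gold | ~teal)
  F T T T  ✓ satisfies all
  T F F F  ✗ fails (~cyan | gold)
  T F F T  ✗ fails (~cyan | gold)
  T F T F  ✗ fails (~gold | teal | south)
  T F T T  ✓ satisfies all
  T T F F  ✗ fails (gold | ~teal | ~cyan)
  T T F T  ✗ fails (gold | ~teal | ~cyan)
  T T T F  ✗ fails (~gold | south | ~cyan)
  T T T T  ✗ fails (~cyan | ~teal)
3 of the 16 rows are models.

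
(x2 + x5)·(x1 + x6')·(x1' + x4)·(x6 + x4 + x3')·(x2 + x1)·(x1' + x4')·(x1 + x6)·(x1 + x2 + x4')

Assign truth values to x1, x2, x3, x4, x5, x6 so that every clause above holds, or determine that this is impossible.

Case x2 = 1:
Case x1 = 1:
(x4) alone gives x4 = 1.
Now (x4') is unsatisfied and unit — conflict.
So x1 must be the other value — set x1 = 0.
(x6') alone gives x6 = 0.
Now (x6) is unsatisfied and unit — conflict.
Both values of x1 lead to a conflict.
So x2 must be the other value — set x2 = 0.
(x5) alone gives x5 = 1.
(x1) alone gives x1 = 1.
(x4) alone gives x4 = 1.
Now (x4') is unsatisfied and unit — conflict.
Both values of x2 lead to a conflict.

UNSATISFIABLE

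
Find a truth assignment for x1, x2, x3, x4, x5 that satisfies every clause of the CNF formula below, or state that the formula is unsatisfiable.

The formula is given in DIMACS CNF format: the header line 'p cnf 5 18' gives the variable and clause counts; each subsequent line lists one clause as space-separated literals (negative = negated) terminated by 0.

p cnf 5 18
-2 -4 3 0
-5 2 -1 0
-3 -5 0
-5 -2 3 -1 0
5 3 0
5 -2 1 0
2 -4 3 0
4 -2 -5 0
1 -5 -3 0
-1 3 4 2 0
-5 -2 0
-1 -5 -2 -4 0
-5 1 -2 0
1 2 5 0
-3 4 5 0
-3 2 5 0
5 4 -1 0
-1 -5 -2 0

x1: False; x2: False; x3: False; x4: False; x5: True

Try x3 = False.
(x5) alone gives x5 = True.
(¬x2) alone gives x2 = False.
(¬x1) alone gives x1 = False.
(¬x4) alone gives x4 = False.
This assignment satisfies each clause.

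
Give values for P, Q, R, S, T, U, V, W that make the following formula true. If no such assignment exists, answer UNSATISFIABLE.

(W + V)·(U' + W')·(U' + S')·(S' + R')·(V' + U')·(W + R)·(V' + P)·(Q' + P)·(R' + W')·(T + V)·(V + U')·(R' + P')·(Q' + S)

Branch on W: set W = 1.
From the singleton clause (U'), U = 0.
From the singleton clause (R'), R = 0.
Branch on V: set V = 0.
From the singleton clause (T), T = 1.
Branch on Q: set Q = 0.
All clauses hold; P, S can take either value.

P ↦ 0, Q ↦ 0, R ↦ 0, S ↦ 1, T ↦ 1, U ↦ 0, V ↦ 0, W ↦ 1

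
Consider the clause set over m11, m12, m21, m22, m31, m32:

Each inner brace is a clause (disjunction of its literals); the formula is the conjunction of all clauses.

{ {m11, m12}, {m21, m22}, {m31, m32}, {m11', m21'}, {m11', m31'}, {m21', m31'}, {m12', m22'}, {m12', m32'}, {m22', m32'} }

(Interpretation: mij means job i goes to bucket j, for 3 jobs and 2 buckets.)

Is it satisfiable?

Try m11 = 1.
Unit clause (m21') forces m21 = 0.
Unit clause (m22) forces m22 = 1.
Unit clause (m31') forces m31 = 0.
Unit clause (m32) forces m32 = 1.
Now (m32') is unsatisfied and unit — conflict.
That branch fails; take m11 = 0 instead.
Unit clause (m12) forces m12 = 1.
Unit clause (m22') forces m22 = 0.
Unit clause (m21) forces m21 = 1.
Unit clause (m31') forces m31 = 0.
Unit clause (m32) forces m32 = 1.
Now (m32') is unsatisfied and unit — conflict.
Neither m11 = 1 nor m11 = 0 works.
No assignment satisfies every clause.

No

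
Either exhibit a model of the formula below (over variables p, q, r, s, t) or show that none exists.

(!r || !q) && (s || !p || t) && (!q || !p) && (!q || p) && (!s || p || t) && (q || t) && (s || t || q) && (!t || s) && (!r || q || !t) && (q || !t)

Try r = false.
Try q = false.
From the singleton clause (t), t = true.
Now (!t) is unsatisfied and unit — conflict.
Undo q and try q = true.
From the singleton clause (!p), p = false.
Now (p) is unsatisfied and unit — conflict.
Both values of q lead to a conflict.
Undo r and try r = true.
From the singleton clause (!q), q = false.
From the singleton clause (t), t = true.
Now (!t) is unsatisfied and unit — conflict.
Both values of r lead to a conflict.

UNSATISFIABLE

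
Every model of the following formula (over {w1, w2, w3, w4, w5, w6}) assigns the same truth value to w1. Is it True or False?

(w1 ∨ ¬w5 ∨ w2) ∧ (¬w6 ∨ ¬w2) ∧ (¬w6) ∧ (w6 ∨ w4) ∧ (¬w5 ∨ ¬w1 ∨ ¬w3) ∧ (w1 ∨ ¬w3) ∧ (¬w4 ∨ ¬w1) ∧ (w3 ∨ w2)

Suppose w1 = True.
The clause (¬w6) is unit, so w6 = False.
The clause (w4) is unit, so w4 = True.
Now (¬w4) is unsatisfied and unit — conflict.
So every satisfying assignment has w1 = False.

False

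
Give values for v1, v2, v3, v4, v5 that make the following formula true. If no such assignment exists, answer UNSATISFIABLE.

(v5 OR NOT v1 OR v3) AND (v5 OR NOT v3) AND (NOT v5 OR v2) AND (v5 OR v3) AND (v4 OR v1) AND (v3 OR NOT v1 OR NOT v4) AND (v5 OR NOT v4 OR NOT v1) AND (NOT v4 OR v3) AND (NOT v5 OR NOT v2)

UNSATISFIABLE

Try v5 = true.
Unit clause (v2) forces v2 = true.
But (NOT v2) is also a unit clause — contradiction.
That branch fails; take v5 = false instead.
Unit clause (NOT v3) forces v3 = false.
But (v3) is also a unit clause — contradiction.
Both values of v5 lead to a conflict.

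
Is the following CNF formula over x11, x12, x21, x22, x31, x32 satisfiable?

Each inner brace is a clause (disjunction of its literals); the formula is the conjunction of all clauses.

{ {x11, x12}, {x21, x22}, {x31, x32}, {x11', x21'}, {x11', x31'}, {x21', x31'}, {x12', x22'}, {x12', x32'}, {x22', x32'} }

Case x11 = 1:
(x21') alone gives x21 = 0.
(x22) alone gives x22 = 1.
(x31') alone gives x31 = 0.
(x32) alone gives x32 = 1.
Now (x32') is unsatisfied and unit — conflict.
That branch fails; take x11 = 0 instead.
(x12) alone gives x12 = 1.
(x22') alone gives x22 = 0.
(x21) alone gives x21 = 1.
(x31') alone gives x31 = 0.
(x32) alone gives x32 = 1.
Now (x32') is unsatisfied and unit — conflict.
Neither x11 = 1 nor x11 = 0 works.
No assignment satisfies every clause.

Unsatisfiable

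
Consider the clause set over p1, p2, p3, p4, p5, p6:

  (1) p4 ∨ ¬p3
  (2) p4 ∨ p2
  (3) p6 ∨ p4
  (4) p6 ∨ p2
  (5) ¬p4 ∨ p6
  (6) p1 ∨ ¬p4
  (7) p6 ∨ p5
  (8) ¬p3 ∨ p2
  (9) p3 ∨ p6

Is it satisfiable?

Yes

Suppose p4 = True.
(p6) alone gives p6 = True.
(p1) alone gives p1 = True.
Suppose p3 = False.
No clause remains; p2, p5 are free.
A satisfying assignment: p1: True; p2: False; p3: False; p4: True; p5: False; p6: True.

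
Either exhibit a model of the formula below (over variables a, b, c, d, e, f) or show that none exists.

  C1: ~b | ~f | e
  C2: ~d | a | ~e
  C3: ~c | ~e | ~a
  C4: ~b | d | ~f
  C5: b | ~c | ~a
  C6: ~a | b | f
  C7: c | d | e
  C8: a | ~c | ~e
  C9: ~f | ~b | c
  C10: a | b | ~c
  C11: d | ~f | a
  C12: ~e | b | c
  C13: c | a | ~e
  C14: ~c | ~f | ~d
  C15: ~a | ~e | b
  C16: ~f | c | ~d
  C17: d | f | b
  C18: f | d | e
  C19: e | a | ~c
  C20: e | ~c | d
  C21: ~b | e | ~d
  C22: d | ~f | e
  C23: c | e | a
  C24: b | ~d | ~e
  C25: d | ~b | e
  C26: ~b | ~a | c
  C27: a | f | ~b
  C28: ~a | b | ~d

UNSATISFIABLE

Case b = 0:
Case c = 0:
Unit clause (~e) forces e = 0.
Unit clause (d) forces d = 1.
Unit clause (~f) forces f = 0.
Unit clause (~a) forces a = 0.
That conflicts with the unit clause (a).
That branch fails; take c = 1 instead.
Unit clause (~a) forces a = 0.
That conflicts with the unit clause (a).
Neither c = 1 nor c = 0 works.
That branch fails; take b = 1 instead.
Case f = 0:
Unit clause (a) forces a = 1.
Unit clause (c) forces c = 1.
Unit clause (~e) forces e = 0.
Unit clause (d) forces d = 1.
That conflicts with the unit clause (~d).
That branch fails; take f = 1 instead.
Unit clause (e) forces e = 1.
Unit clause (d) forces d = 1.
Unit clause (a) forces a = 1.
Unit clause (~c) forces c = 0.
That conflicts with the unit clause (c).
Neither f = 1 nor f = 0 works.
Neither b = 1 nor b = 0 works.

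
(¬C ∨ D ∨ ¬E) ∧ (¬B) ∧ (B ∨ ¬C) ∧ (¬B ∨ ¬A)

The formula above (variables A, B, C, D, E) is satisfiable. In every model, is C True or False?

Suppose C = True.
The clause (¬B) is unit, so B = False.
That conflicts with the unit clause (B).
So every satisfying assignment has C = False.

False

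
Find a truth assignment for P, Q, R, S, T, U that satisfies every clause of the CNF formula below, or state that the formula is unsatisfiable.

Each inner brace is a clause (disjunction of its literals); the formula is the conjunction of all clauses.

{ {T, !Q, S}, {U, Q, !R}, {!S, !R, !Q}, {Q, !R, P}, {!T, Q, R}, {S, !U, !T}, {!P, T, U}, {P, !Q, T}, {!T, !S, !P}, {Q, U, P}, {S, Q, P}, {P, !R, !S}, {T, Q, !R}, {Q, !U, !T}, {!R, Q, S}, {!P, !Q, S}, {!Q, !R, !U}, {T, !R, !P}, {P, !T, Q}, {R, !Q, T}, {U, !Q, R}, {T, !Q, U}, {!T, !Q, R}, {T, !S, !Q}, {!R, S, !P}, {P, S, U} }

Case T = false:
Case Q = false:
(!R) alone gives R = false.
Case P = true:
(U) alone gives U = true.
Every clause is now satisfied; S is unconstrained.

P ↦ true; Q ↦ false; R ↦ false; S ↦ true; T ↦ false; U ↦ true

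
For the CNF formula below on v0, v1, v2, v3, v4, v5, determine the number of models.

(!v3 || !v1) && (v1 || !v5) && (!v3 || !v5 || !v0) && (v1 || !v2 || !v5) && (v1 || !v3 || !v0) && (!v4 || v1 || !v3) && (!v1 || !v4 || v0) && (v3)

There are 2^6 = 64 truth assignments over (v0, v1, v2, v3, v4, v5).
Split on v5. With v5 = true, the clauses containing v5 are satisfied and !v5 drops from the rest; 0 of the 2^5 = 32 assignments to the other variables satisfy what remains.
With v5 = false, by the same count on the reduced clause set, 2 assignments work.
(One model: v0=F, v1=F, v2=F, v3=T, v4=F, v5=F.)
Total: 0 + 2 = 2.

2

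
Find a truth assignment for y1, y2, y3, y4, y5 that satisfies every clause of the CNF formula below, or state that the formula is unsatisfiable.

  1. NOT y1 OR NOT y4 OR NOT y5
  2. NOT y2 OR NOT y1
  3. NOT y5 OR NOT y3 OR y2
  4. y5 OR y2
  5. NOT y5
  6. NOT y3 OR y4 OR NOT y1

y1=false,  y2=true,  y3=false,  y4=false,  y5=false

(NOT y5) alone gives y5 = false.
(y2) alone gives y2 = true.
(NOT y1) alone gives y1 = false.
Every clause is now satisfied; y3, y4 are unconstrained.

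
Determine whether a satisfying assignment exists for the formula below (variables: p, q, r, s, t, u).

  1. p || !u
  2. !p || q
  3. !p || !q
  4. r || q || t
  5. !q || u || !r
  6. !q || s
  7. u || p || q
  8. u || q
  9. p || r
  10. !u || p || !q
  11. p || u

Branch on p: set p = true.
The clause (q) is unit, so q = true.
Now (!q) is unsatisfied and unit — conflict.
Undo p and try p = false.
The clause (!u) is unit, so u = false.
Now (u) is unsatisfied and unit — conflict.
Neither p = true nor p = false works.
No assignment satisfies every clause.

No, unsatisfiable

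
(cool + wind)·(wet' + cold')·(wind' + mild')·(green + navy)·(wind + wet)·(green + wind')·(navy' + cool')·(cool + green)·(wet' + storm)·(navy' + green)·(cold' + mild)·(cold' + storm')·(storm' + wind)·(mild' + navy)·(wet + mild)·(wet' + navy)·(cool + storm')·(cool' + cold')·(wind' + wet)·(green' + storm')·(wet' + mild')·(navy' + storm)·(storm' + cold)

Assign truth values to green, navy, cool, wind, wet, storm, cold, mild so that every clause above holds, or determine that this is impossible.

Branch on cool: set cool = 1.
From the singleton clause (navy'), navy = 0.
From the singleton clause (green), green = 1.
From the singleton clause (mild'), mild = 0.
From the singleton clause (cold'), cold = 0.
From the singleton clause (wet), wet = 1.
That conflicts with the unit clause (wet').
So cool must be the other value — set cool = 0.
From the singleton clause (wind), wind = 1.
From the singleton clause (mild'), mild = 0.
From the singleton clause (green), green = 1.
From the singleton clause (cold'), cold = 0.
From the singleton clause (wet), wet = 1.
From the singleton clause (storm), storm = 1.
That conflicts with the unit clause (storm').
Both values of cool lead to a conflict.

UNSATISFIABLE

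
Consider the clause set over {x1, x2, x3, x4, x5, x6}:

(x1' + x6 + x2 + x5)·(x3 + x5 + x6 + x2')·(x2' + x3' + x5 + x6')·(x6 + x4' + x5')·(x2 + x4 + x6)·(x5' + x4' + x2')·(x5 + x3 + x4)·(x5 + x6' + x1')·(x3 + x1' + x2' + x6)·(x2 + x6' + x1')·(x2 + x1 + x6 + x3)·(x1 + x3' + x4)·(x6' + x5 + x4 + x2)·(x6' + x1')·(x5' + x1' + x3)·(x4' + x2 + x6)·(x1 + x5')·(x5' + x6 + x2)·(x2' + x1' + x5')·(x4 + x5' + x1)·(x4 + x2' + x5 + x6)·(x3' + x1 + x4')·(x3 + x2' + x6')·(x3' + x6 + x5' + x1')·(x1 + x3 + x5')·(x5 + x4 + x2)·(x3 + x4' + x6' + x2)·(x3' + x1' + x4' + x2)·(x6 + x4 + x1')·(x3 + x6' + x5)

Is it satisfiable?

Try x6 = 0.
Try x4 = 1.
The clause (x5') is unit, so x5 = 0.
The clause (x2) is unit, so x2 = 1.
The clause (x3) is unit, so x3 = 1.
The clause (x1) is unit, so x1 = 1.
All clauses are satisfied.
A satisfying assignment: x1 ↦ 1, x2 ↦ 1, x3 ↦ 1, x4 ↦ 1, x5 ↦ 0, x6 ↦ 0.

Yes, satisfiable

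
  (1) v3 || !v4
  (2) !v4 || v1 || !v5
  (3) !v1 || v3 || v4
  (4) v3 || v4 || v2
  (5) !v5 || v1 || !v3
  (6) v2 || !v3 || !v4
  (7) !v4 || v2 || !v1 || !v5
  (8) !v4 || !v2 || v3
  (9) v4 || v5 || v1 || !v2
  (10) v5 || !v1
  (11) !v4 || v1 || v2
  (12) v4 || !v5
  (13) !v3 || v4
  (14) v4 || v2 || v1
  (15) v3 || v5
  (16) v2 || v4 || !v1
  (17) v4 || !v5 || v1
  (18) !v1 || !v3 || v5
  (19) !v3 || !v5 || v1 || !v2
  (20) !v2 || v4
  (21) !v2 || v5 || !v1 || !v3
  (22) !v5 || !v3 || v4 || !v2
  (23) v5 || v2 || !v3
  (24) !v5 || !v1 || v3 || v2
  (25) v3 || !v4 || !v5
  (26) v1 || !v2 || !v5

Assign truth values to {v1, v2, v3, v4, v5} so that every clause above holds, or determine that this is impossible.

v1: true; v2: true; v3: true; v4: true; v5: true

Branch on v3: set v3 = true.
(v4) alone gives v4 = true.
(v2) alone gives v2 = true.
Branch on v1: set v1 = true.
(v5) alone gives v5 = true.
This assignment satisfies each clause.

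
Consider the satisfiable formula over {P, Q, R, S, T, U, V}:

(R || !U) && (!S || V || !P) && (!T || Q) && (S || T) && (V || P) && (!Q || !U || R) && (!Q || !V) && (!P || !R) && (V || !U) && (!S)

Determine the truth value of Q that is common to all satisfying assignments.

True

Suppose Q = false.
The clause (!T) is unit, so T = false.
The clause (S) is unit, so S = true.
That conflicts with the unit clause (!S).
So every satisfying assignment has Q = True.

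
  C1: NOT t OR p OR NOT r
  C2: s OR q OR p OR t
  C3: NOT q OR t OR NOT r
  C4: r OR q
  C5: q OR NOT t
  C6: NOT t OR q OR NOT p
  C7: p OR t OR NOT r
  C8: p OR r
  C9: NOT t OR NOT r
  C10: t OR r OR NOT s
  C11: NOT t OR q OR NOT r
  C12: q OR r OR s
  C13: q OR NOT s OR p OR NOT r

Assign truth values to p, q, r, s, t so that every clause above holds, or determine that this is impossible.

p: true; q: true; r: false; s: false; t: true

Branch on r: set r = false.
Unit clause (q) forces q = true.
Unit clause (p) forces p = true.
Branch on t: set t = true.
No clause remains; s is free.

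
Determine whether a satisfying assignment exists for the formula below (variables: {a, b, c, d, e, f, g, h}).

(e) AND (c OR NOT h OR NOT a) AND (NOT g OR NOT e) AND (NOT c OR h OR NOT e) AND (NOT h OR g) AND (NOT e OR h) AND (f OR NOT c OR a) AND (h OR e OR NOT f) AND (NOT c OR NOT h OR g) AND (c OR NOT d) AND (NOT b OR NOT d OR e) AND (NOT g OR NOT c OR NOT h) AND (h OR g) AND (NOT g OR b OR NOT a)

No, unsatisfiable

The clause (e) is unit, so e = true.
The clause (NOT g) is unit, so g = false.
The clause (NOT h) is unit, so h = false.
That conflicts with the unit clause (h).
No assignment satisfies every clause.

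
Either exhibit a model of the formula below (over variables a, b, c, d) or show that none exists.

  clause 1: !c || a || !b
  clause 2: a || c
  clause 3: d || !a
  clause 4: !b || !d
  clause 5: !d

Unit clause (!d) forces d = false.
Unit clause (!a) forces a = false.
Unit clause (c) forces c = true.
Unit clause (!b) forces b = false.
All clauses are satisfied.

a=false,  b=false,  c=true,  d=false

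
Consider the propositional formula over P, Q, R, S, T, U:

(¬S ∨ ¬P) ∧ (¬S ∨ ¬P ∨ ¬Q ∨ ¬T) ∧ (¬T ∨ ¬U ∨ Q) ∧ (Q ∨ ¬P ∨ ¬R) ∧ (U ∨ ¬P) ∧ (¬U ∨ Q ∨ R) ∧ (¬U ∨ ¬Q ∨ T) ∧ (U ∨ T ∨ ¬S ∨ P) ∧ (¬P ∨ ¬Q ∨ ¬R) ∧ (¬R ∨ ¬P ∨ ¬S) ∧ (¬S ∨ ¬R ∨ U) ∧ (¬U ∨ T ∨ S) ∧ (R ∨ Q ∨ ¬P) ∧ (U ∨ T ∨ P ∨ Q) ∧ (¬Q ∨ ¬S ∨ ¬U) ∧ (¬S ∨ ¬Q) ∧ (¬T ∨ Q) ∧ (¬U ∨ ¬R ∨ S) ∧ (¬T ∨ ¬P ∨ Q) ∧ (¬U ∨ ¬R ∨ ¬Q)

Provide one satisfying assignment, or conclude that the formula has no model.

P: False; Q: True; R: False; S: False; T: True; U: True

Try S = False.
Try U = True.
Unit clause (T) forces T = True.
Unit clause (Q) forces Q = True.
Unit clause (¬R) forces R = False.
All clauses hold; P can take either value.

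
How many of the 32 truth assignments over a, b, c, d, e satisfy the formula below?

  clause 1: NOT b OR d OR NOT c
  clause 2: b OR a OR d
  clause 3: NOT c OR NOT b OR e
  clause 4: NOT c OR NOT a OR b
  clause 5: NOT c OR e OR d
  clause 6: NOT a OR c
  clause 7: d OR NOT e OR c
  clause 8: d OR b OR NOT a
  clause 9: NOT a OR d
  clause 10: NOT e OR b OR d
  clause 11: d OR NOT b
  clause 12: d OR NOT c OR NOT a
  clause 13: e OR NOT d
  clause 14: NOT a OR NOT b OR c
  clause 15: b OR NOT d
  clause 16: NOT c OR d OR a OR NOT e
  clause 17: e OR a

3

There are 2^5 = 32 truth assignments over (a, b, c, d, e).
Split on c. With c = true, the clauses containing c are satisfied and NOT c drops from the rest; 2 of the 2^4 = 16 assignments to the other variables satisfy what remains.
With c = false, by the same count on the reduced clause set, 1 assignment works.
(One model: a=F, b=T, c=F, d=T, e=T.)
Total: 2 + 1 = 3.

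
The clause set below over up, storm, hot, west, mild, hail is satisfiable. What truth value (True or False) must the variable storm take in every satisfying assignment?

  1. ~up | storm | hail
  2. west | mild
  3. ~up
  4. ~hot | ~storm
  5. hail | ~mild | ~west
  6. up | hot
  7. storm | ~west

False

Suppose storm = 1.
From the singleton clause (~up), up = 0.
From the singleton clause (~hot), hot = 0.
That conflicts with the unit clause (hot).
So every satisfying assignment has storm = False.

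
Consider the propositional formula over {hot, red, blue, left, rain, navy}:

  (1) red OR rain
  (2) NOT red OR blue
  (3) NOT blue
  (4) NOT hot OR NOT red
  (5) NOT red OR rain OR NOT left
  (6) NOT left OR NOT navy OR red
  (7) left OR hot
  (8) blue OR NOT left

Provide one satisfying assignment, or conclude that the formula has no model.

hot=true,  red=false,  blue=false,  left=false,  rain=true,  navy=true

(NOT blue) alone gives blue = false.
(NOT red) alone gives red = false.
(rain) alone gives rain = true.
(NOT left) alone gives left = false.
(hot) alone gives hot = true.
No clause remains; navy is free.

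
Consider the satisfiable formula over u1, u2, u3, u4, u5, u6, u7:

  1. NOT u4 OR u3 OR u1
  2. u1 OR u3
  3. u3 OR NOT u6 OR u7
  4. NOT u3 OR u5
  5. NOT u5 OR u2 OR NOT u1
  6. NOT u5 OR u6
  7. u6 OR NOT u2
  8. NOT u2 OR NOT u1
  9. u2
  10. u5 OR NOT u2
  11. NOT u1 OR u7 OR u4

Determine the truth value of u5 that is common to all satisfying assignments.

True

Suppose u5 = false.
(NOT u3) alone gives u3 = false.
(u1) alone gives u1 = true.
(NOT u2) alone gives u2 = false.
Now (u2) is unsatisfied and unit — conflict.
So every satisfying assignment has u5 = True.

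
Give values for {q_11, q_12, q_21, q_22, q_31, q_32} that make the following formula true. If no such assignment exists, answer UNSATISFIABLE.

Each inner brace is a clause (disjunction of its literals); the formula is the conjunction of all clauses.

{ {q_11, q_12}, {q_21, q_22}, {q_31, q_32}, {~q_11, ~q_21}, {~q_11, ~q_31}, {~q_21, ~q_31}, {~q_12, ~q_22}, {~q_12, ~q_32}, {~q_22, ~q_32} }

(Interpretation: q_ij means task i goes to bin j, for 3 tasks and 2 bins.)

Suppose q_11 = 1.
The clause (~q_21) is unit, so q_21 = 0.
The clause (q_22) is unit, so q_22 = 1.
The clause (~q_31) is unit, so q_31 = 0.
The clause (q_32) is unit, so q_32 = 1.
That conflicts with the unit clause (~q_32).
Backtrack on q_11: now try q_11 = 0.
The clause (q_12) is unit, so q_12 = 1.
The clause (~q_22) is unit, so q_22 = 0.
The clause (q_21) is unit, so q_21 = 1.
The clause (~q_31) is unit, so q_31 = 0.
The clause (q_32) is unit, so q_32 = 1.
That conflicts with the unit clause (~q_32).
Either choice for q_11 ends in contradiction.

UNSATISFIABLE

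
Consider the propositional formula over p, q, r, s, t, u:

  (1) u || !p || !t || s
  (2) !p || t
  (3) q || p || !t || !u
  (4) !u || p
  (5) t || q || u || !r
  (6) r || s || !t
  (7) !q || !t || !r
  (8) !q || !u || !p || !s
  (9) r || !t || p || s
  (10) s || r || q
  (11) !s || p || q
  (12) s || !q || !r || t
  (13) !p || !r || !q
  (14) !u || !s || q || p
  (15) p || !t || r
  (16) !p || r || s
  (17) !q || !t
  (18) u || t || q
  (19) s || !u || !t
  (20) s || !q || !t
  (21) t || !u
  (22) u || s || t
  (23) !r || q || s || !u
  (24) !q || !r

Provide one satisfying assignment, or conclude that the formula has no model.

Branch on p: set p = true.
From the singleton clause (t), t = true.
From the singleton clause (!q), q = false.
Branch on u: set u = false.
From the singleton clause (s), s = true.
Every clause is now satisfied; r is unconstrained.

p: true; q: false; r: true; s: true; t: true; u: false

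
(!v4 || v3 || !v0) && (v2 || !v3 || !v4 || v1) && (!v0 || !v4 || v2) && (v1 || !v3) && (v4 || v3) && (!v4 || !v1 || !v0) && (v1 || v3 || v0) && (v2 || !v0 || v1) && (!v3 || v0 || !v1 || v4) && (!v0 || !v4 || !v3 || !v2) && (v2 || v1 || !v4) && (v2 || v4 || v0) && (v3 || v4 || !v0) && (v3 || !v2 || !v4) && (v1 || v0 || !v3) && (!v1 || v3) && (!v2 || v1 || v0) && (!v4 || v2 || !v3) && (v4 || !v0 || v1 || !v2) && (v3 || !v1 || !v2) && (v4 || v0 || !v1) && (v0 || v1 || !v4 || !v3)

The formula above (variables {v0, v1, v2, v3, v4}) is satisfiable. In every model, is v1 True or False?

True

Suppose v1 = false.
The clause (!v3) is unit, so v3 = false.
The clause (v4) is unit, so v4 = true.
The clause (!v0) is unit, so v0 = false.
That conflicts with the unit clause (v0).
So every satisfying assignment has v1 = True.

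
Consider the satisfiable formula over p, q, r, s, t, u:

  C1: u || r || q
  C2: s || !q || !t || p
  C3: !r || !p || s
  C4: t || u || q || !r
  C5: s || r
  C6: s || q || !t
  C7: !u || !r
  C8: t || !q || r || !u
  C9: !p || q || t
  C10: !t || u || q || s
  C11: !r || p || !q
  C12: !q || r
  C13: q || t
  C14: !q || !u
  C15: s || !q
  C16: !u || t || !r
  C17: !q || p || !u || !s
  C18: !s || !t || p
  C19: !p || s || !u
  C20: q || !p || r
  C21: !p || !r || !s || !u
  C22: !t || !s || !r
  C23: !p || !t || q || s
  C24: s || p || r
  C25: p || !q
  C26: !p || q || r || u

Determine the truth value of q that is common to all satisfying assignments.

True

Suppose q = false.
(t) alone gives t = true.
(s) alone gives s = true.
(p) alone gives p = true.
(r) alone gives r = true.
Now (!r) is unsatisfied and unit — conflict.
So every satisfying assignment has q = True.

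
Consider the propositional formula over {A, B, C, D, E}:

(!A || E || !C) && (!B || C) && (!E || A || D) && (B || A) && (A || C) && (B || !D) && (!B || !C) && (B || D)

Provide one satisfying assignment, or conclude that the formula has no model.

Suppose B = false.
Unit clause (A) forces A = true.
Unit clause (!D) forces D = false.
But (D) is also a unit clause — contradiction.
That branch fails; take B = true instead.
Unit clause (C) forces C = true.
But (!C) is also a unit clause — contradiction.
Both values of B lead to a conflict.

UNSATISFIABLE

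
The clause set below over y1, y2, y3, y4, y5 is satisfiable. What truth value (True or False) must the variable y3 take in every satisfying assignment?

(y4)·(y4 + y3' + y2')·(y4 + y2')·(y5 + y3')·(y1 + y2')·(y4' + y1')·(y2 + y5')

Suppose y3 = 1.
The clause (y4) is unit, so y4 = 1.
The clause (y5) is unit, so y5 = 1.
The clause (y1') is unit, so y1 = 0.
The clause (y2') is unit, so y2 = 0.
Now (y2) is unsatisfied and unit — conflict.
So every satisfying assignment has y3 = False.

False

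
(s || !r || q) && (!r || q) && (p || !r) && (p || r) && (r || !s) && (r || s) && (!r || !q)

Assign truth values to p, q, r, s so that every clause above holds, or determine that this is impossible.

Suppose r = false.
The clause (p) is unit, so p = true.
The clause (!s) is unit, so s = false.
Now (s) is unsatisfied and unit — conflict.
Backtrack on r: now try r = true.
The clause (q) is unit, so q = true.
Now (!q) is unsatisfied and unit — conflict.
Neither r = true nor r = false works.

UNSATISFIABLE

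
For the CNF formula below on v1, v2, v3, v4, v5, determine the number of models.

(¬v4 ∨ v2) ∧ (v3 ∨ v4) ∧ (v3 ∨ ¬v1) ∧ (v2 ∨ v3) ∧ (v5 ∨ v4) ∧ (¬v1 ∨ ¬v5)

7

There are 2^5 = 32 truth assignments over (v1, v2, v3, v4, v5).
Split on v1. With v1 = True, the clauses containing v1 are satisfied and ¬v1 drops from the rest; 1 of the 2^4 = 16 assignments to the other variables satisfy what remains.
With v1 = False, by the same count on the reduced clause set, 6 assignments work.
(One model: v1=F, v2=F, v3=T, v4=F, v5=T.)
Total: 1 + 6 = 7.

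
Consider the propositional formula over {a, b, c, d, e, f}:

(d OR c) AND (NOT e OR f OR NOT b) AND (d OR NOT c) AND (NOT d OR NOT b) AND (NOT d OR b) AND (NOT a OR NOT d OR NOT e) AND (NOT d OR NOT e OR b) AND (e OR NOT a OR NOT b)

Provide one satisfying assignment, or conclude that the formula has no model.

Suppose d = true.
(NOT b) alone gives b = false.
Now (b) is unsatisfied and unit — conflict.
Undo d and try d = false.
(c) alone gives c = true.
Now (NOT c) is unsatisfied and unit — conflict.
Both values of d lead to a conflict.

UNSATISFIABLE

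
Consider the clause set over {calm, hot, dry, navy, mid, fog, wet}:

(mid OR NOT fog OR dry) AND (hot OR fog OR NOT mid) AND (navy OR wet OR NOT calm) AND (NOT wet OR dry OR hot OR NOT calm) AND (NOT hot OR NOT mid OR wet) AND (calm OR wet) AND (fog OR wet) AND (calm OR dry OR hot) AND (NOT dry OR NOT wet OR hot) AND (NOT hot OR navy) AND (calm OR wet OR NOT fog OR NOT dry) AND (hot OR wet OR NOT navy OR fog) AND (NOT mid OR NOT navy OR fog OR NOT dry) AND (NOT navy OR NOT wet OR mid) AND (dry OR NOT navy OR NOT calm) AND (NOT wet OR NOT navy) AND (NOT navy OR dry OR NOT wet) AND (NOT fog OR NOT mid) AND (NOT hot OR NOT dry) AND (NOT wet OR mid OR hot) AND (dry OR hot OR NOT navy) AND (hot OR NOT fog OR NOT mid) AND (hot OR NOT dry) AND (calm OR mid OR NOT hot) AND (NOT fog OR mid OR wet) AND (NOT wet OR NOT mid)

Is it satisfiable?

No, unsatisfiable

Try calm = true.
Try navy = true.
The clause (dry) is unit, so dry = true.
The clause (NOT wet) is unit, so wet = false.
The clause (fog) is unit, so fog = true.
The clause (NOT mid) is unit, so mid = false.
That conflicts with the unit clause (mid).
That branch fails; take navy = false instead.
The clause (wet) is unit, so wet = true.
The clause (NOT hot) is unit, so hot = false.
The clause (dry) is unit, so dry = true.
That conflicts with the unit clause (NOT dry).
Either choice for navy ends in contradiction.
That branch fails; take calm = false instead.
The clause (wet) is unit, so wet = true.
The clause (NOT navy) is unit, so navy = false.
The clause (NOT hot) is unit, so hot = false.
The clause (dry) is unit, so dry = true.
That conflicts with the unit clause (NOT dry).
Either choice for calm ends in contradiction.
No assignment satisfies every clause.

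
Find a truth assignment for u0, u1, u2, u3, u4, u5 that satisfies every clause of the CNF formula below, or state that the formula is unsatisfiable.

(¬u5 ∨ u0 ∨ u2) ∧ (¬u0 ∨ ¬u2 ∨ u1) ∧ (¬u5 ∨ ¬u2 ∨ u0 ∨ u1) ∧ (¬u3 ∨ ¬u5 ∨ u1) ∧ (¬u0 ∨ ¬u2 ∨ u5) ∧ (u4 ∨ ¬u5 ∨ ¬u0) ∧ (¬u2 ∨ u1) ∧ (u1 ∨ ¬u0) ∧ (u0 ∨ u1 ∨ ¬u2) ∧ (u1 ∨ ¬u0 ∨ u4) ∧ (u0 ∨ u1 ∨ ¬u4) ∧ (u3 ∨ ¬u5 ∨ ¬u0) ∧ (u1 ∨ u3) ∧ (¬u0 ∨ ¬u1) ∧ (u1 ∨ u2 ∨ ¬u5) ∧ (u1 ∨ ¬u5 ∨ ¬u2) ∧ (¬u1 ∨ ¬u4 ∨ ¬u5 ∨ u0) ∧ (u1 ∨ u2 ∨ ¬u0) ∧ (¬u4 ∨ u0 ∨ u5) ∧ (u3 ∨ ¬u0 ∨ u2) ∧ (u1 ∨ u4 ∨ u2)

u0=False, u1=True, u2=True, u3=False, u4=False, u5=True

Suppose u2 = True.
Unit clause (u1) forces u1 = True.
Unit clause (¬u0) forces u0 = False.
Suppose u4 = False.
Every clause is now satisfied; u3, u5 are unconstrained.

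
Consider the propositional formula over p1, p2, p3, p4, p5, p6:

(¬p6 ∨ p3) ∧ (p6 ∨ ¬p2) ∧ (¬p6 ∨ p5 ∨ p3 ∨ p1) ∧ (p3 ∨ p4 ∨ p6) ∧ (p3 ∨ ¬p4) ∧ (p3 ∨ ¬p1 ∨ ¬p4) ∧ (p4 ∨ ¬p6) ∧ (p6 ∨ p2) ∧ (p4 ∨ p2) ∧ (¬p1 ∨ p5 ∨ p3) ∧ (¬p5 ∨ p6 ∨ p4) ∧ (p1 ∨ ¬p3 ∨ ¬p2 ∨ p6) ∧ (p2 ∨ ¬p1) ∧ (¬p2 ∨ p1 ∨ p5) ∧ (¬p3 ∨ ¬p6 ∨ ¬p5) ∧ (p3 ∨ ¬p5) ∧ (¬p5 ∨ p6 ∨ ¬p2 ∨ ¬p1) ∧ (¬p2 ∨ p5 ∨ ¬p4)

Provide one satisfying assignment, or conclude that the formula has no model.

p1=False,  p2=False,  p3=True,  p4=True,  p5=False,  p6=True

Branch on p6: set p6 = True.
(p3) alone gives p3 = True.
(p4) alone gives p4 = True.
(¬p5) alone gives p5 = False.
(¬p2) alone gives p2 = False.
(¬p1) alone gives p1 = False.
All clauses are satisfied.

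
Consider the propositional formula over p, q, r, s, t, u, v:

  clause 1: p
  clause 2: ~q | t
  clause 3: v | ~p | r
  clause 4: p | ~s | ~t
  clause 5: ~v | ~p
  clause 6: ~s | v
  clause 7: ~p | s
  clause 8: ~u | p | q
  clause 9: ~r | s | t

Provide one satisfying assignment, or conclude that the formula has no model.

(p) alone gives p = 1.
(~v) alone gives v = 0.
(r) alone gives r = 1.
(~s) alone gives s = 0.
That conflicts with the unit clause (s).

UNSATISFIABLE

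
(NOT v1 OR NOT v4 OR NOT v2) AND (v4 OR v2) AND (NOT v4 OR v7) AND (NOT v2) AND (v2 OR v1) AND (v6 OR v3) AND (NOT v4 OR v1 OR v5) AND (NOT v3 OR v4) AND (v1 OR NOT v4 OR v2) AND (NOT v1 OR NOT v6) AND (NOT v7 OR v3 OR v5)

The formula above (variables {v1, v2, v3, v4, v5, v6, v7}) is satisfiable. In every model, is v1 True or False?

Suppose v1 = false.
(NOT v2) alone gives v2 = false.
But (v2) is also a unit clause — contradiction.
So every satisfying assignment has v1 = True.

True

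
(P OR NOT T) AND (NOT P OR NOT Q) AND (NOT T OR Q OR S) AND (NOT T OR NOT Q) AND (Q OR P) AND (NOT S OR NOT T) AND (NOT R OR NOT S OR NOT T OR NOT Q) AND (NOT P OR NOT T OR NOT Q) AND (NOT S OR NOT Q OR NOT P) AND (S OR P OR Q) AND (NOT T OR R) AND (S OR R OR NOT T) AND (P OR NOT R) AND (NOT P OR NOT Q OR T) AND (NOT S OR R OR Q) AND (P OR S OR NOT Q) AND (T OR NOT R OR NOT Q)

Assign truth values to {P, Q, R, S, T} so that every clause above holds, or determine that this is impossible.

P: true,  Q: false,  R: true,  S: true,  T: false

Try P = true.
Unit clause (NOT Q) forces Q = false.
Try T = false.
Try S = true.
Unit clause (R) forces R = true.
All clauses are satisfied.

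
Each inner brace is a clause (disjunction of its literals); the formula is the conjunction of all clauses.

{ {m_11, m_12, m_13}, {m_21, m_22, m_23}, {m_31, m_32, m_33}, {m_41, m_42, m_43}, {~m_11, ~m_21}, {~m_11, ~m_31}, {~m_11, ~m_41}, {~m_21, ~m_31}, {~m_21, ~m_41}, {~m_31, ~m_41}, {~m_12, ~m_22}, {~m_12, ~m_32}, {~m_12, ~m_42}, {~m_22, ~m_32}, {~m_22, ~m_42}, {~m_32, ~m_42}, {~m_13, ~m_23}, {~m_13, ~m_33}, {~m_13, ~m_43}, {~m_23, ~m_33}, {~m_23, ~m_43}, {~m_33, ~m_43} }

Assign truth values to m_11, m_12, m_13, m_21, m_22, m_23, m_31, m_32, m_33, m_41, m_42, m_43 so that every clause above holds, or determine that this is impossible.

UNSATISFIABLE

Suppose m_11 = 0.
Suppose m_12 = 1.
From the singleton clause (~m_22), m_22 = 0.
From the singleton clause (~m_32), m_32 = 0.
From the singleton clause (~m_42), m_42 = 0.
Suppose m_21 = 1.
From the singleton clause (~m_31), m_31 = 0.
From the singleton clause (m_33), m_33 = 1.
From the singleton clause (~m_41), m_41 = 0.
From the singleton clause (m_43), m_43 = 1.
That conflicts with the unit clause (~m_43).
Backtrack on m_21: now try m_21 = 0.
From the singleton clause (m_23), m_23 = 1.
From the singleton clause (~m_13), m_13 = 0.
From the singleton clause (~m_33), m_33 = 0.
From the singleton clause (m_31), m_31 = 1.
From the singleton clause (~m_41), m_41 = 0.
From the singleton clause (m_43), m_43 = 1.
That conflicts with the unit clause (~m_43).
Either choice for m_21 ends in contradiction.
Backtrack on m_12: now try m_12 = 0.
From the singleton clause (m_13), m_13 = 1.
From the singleton clause (~m_23), m_23 = 0.
From the singleton clause (~m_33), m_33 = 0.
From the singleton clause (~m_43), m_43 = 0.
Suppose m_21 = 1.
From the singleton clause (~m_31), m_31 = 0.
From the singleton clause (m_32), m_32 = 1.
From the singleton clause (~m_41), m_41 = 0.
From the singleton clause (m_42), m_42 = 1.
That conflicts with the unit clause (~m_42).
Backtrack on m_21: now try m_21 = 0.
From the singleton clause (m_22), m_22 = 1.
From the singleton clause (~m_32), m_32 = 0.
From the singleton clause (m_31), m_31 = 1.
From the singleton clause (~m_41), m_41 = 0.
From the singleton clause (m_42), m_42 = 1.
That conflicts with the unit clause (~m_42).
Either choice for m_21 ends in contradiction.
Either choice for m_12 ends in contradiction.
Backtrack on m_11: now try m_11 = 1.
From the singleton clause (~m_21), m_21 = 0.
From the singleton clause (~m_31), m_31 = 0.
From the singleton clause (~m_41), m_41 = 0.
Suppose m_22 = 1.
From the singleton clause (~m_12), m_12 = 0.
From the singleton clause (~m_32), m_32 = 0.
From the singleton clause (m_33), m_33 = 1.
From the singleton clause (~m_42), m_42 = 0.
From the singleton clause (m_43), m_43 = 1.
That conflicts with the unit clause (~m_43).
Backtrack on m_22: now try m_22 = 0.
From the singleton clause (m_23), m_23 = 1.
From the singleton clause (~m_13), m_13 = 0.
From the singleton clause (~m_33), m_33 = 0.
From the singleton clause (m_32), m_32 = 1.
From the singleton clause (~m_12), m_12 = 0.
From the singleton clause (~m_42), m_42 = 0.
From the singleton clause (m_43), m_43 = 1.
That conflicts with the unit clause (~m_43).
Either choice for m_22 ends in contradiction.
Either choice for m_11 ends in contradiction.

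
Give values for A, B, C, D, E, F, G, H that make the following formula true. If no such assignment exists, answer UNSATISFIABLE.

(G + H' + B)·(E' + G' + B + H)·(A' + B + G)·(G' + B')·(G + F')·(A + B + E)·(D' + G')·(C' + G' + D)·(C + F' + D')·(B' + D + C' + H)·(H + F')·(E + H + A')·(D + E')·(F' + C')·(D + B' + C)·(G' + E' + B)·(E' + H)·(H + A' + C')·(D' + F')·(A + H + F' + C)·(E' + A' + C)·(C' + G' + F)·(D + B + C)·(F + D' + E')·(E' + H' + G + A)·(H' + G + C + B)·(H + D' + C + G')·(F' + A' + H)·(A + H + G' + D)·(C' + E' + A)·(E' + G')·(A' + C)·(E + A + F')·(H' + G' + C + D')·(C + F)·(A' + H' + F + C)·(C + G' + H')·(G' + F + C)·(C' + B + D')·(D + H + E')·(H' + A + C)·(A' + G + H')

Case G = 0:
(F') alone gives F = 0.
(C) alone gives C = 1.
Case H = 0:
(E') alone gives E = 0.
(A') alone gives A = 0.
(B) alone gives B = 1.
(D) alone gives D = 1.
Every clause now holds.

A=0,  B=1,  C=1,  D=1,  E=0,  F=0,  G=0,  H=0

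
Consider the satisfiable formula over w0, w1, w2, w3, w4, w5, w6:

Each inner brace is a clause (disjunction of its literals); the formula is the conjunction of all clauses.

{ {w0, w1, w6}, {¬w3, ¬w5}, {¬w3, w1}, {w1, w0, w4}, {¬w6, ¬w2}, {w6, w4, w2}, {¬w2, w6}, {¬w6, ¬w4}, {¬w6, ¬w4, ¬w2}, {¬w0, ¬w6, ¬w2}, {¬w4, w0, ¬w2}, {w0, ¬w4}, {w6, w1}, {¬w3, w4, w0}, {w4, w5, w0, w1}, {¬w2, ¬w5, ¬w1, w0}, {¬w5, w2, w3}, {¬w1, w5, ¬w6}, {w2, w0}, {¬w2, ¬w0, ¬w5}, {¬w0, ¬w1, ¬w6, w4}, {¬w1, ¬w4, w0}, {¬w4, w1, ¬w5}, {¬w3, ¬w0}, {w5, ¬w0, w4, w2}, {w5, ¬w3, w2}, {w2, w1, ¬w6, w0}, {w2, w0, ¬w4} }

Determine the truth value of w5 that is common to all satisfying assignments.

False

Suppose w5 = True.
(¬w3) alone gives w3 = False.
(w2) alone gives w2 = True.
(¬w6) alone gives w6 = False.
But (w6) is also a unit clause — contradiction.
So every satisfying assignment has w5 = False.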